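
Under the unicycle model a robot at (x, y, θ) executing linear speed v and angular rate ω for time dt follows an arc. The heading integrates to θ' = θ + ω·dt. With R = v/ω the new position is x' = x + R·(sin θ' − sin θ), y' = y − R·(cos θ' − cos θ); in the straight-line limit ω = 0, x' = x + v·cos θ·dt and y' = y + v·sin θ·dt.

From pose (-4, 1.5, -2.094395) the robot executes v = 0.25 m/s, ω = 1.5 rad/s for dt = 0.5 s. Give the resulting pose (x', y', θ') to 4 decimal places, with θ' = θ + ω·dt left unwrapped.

(-4.0181, 1.3793, -1.3444)

θ' = -2.0944 + 1.5·0.5 = -1.3444
R = v/ω = 0.25/1.5 = 0.1667
x' = -4 + 0.1667·(sin -1.3444 − sin -2.0944) = -4.0181
y' = 1.5 − 0.1667·(cos -1.3444 − cos -2.0944) = 1.3793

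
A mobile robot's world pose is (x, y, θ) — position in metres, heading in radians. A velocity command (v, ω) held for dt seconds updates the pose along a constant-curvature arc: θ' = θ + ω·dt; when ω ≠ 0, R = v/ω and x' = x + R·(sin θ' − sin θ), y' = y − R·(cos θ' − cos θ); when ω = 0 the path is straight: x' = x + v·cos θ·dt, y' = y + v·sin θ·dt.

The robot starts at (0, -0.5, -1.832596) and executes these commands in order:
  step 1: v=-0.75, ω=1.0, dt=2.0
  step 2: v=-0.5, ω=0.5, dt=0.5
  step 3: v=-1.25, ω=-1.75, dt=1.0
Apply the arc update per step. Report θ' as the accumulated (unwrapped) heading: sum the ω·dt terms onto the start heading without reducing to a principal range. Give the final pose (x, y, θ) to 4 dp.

(-2.0719, 0.8462, -1.3326)

step 1: θ'=0.1674 (R=-0.7500) → pose (-0.8494, 0.4336, 0.1674)
step 2: θ'=0.4174 (R=-1.0000) → pose (-1.0882, 0.3618, 0.4174)
step 3: θ'=-1.3326 (R=0.7143) → pose (-2.0719, 0.8462, -1.3326)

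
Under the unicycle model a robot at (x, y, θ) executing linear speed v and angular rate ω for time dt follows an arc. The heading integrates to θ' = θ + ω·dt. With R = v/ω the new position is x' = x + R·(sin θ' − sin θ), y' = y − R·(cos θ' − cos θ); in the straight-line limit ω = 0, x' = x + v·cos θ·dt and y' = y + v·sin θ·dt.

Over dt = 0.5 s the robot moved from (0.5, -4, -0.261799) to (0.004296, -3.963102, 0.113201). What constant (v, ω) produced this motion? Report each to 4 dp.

Δθ = 0.113201 − -0.261799 = 0.375000
ω = Δθ/dt = 0.375000/0.5 = 0.7500
R = Δx/(sin θ' − sin θ) = -1.3333
v = R·ω = -1.3333·0.7500 = -1.0000

v = -1.0000, ω = 0.7500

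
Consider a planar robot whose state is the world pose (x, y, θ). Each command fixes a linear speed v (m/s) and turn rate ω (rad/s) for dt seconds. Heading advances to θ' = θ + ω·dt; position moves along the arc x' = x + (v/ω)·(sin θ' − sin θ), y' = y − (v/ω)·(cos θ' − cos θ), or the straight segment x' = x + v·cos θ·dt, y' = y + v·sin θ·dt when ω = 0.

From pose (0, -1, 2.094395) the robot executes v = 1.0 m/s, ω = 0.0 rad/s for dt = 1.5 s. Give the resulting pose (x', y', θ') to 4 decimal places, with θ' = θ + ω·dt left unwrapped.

θ' = 2.0944 + 0.0·1.5 = 2.0944
ω = 0 → straight: x' = 0 + 1.0·cos(2.0944)·1.5 = -0.7500
y' = -1 + 1.0·sin(2.0944)·1.5 = 0.2990

(-0.7500, 0.2990, 2.0944)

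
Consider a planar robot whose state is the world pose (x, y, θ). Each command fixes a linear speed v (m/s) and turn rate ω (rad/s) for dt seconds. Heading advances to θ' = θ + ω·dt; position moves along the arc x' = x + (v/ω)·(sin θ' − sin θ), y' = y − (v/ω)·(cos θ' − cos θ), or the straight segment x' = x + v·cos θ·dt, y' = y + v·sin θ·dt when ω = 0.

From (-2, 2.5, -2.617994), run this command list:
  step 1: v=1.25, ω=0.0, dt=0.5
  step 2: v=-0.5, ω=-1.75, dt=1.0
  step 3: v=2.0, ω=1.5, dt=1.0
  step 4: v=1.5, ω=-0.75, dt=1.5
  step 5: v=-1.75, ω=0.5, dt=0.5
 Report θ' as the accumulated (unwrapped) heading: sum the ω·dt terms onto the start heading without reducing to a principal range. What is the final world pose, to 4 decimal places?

(-5.1372, 2.8982, -3.7430)

step 1: θ'=-2.6180 (straight) → pose (-2.5413, 2.1875, -2.6180)
step 2: θ'=-4.3680 (R=0.2857) → pose (-2.1295, 2.0365, -4.3680)
step 3: θ'=-2.8680 (R=1.3333) → pose (-3.7448, 2.8701, -2.8680)
step 4: θ'=-3.9930 (R=-2.0000) → pose (-5.7896, 3.4778, -3.9930)
step 5: θ'=-3.7430 (R=-3.5000) → pose (-5.1372, 2.8982, -3.7430)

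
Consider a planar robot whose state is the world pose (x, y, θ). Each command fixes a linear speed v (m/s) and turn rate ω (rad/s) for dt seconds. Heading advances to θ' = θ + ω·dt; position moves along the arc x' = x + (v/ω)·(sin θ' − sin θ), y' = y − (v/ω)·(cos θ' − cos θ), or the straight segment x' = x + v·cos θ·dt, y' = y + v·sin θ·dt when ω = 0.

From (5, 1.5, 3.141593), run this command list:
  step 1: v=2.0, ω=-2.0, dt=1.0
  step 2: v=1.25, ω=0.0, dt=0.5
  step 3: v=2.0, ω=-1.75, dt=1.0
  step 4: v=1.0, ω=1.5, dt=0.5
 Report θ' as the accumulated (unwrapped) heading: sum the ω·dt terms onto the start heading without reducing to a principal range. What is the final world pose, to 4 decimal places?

step 1: θ'=1.1416 (R=-1.0000) → pose (4.0907, 2.9161, 1.1416)
step 2: θ'=1.1416 (straight) → pose (4.3508, 3.4845, 1.1416)
step 3: θ'=-0.6084 (R=-1.1429) → pose (6.0432, 3.9466, -0.6084)
step 4: θ'=0.1416 (R=0.6667) → pose (6.5183, 3.8337, 0.1416)

(6.5183, 3.8337, 0.1416)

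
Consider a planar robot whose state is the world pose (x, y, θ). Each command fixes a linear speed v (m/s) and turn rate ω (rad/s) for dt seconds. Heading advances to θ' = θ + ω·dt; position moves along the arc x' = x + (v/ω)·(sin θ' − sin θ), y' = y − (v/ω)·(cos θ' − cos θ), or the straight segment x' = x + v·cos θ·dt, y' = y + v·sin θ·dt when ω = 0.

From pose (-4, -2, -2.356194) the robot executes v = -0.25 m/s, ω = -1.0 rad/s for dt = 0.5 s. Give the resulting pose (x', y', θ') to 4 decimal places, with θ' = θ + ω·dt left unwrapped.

(-3.8936, -1.9369, -2.8562)

θ' = -2.3562 + -1.0·0.5 = -2.8562
R = v/ω = -0.25/-1.0 = 0.2500
x' = -4 + 0.2500·(sin -2.8562 − sin -2.3562) = -3.8936
y' = -2 − 0.2500·(cos -2.8562 − cos -2.3562) = -1.9369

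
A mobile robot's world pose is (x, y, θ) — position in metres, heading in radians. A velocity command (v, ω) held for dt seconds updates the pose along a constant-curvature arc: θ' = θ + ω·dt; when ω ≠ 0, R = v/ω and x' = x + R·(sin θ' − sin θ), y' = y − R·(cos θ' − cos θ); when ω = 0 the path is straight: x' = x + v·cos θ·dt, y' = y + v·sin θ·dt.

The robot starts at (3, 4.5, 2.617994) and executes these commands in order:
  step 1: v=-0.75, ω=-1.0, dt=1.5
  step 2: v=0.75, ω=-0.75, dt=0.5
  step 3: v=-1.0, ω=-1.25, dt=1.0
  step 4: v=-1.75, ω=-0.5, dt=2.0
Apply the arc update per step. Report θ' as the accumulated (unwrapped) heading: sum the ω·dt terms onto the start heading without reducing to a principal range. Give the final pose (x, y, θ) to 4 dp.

(0.7991, 6.5477, -1.5070)

step 1: θ'=1.1180 (R=0.7500) → pose (3.2994, 3.5224, 1.1180)
step 2: θ'=0.7430 (R=-1.0000) → pose (3.5221, 3.8213, 0.7430)
step 3: θ'=-0.5070 (R=0.8000) → pose (2.5925, 3.7111, -0.5070)
step 4: θ'=-1.5070 (R=3.5000) → pose (0.7991, 6.5477, -1.5070)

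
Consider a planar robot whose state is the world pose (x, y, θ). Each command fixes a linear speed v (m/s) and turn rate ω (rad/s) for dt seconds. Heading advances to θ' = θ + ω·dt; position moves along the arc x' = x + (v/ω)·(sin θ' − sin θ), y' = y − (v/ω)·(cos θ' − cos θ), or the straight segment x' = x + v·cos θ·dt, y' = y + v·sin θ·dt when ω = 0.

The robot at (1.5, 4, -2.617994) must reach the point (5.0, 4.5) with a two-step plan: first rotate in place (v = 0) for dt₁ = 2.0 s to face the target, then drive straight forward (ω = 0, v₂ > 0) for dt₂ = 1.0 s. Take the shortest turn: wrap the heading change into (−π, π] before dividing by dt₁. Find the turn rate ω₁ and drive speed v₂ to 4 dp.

ω₁ = 1.3799, v₂ = 3.5355

heading to target = atan2(4.5−4, 5−1.5) = 0.1419
Δθ = wrap(0.1419 − -2.6180) = 2.7599; ω₁ = Δθ/dt₁ = 1.3799
distance = √((5−1.5)² + (4.5−4)²) = 3.5355; v₂ = distance/dt₂ = 3.5355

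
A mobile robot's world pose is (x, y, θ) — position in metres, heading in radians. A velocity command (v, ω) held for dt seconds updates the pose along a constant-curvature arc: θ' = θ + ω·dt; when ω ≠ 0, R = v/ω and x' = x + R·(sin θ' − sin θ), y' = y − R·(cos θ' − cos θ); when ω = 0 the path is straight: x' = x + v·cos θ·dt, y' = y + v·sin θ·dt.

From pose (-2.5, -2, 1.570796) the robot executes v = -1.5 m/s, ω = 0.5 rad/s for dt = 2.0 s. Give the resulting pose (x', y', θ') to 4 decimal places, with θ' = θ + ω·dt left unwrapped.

θ' = 1.5708 + 0.5·2.0 = 2.5708
R = v/ω = -1.5/0.5 = -3.0000
x' = -2.5 + -3.0000·(sin 2.5708 − sin 1.5708) = -1.1209
y' = -2 − -3.0000·(cos 2.5708 − cos 1.5708) = -4.5244

(-1.1209, -4.5244, 2.5708)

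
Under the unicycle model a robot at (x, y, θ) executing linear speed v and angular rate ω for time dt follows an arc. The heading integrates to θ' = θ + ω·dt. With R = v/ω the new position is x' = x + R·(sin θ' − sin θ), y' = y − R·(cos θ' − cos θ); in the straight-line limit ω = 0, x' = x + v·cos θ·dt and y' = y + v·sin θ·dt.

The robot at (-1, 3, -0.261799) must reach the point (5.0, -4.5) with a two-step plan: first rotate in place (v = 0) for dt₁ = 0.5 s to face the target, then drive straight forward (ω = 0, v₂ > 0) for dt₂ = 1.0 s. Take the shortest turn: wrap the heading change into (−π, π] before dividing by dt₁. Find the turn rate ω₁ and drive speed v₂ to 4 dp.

ω₁ = -1.2685, v₂ = 9.6047

heading to target = atan2(-4.5−3, 5−-1) = -0.8961
Δθ = wrap(-0.8961 − -0.2618) = -0.6343; ω₁ = Δθ/dt₁ = -1.2685
distance = √((5−-1)² + (-4.5−3)²) = 9.6047; v₂ = distance/dt₂ = 9.6047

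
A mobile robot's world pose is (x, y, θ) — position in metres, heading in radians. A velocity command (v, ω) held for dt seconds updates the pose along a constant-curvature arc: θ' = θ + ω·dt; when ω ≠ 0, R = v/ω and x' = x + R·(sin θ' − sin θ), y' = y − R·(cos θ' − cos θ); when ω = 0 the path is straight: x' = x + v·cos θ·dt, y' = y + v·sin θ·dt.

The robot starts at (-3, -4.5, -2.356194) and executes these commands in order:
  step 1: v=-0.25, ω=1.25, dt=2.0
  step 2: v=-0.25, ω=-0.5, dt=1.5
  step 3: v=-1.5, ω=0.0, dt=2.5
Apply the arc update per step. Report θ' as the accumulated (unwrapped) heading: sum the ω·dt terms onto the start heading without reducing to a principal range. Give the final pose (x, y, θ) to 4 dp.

(-6.6084, -1.9402, -0.6062)

step 1: θ'=0.1438 (R=-0.2000) → pose (-3.1701, -4.1606, 0.1438)
step 2: θ'=-0.6062 (R=0.5000) → pose (-3.5266, -4.0767, -0.6062)
step 3: θ'=-0.6062 (straight) → pose (-6.6084, -1.9402, -0.6062)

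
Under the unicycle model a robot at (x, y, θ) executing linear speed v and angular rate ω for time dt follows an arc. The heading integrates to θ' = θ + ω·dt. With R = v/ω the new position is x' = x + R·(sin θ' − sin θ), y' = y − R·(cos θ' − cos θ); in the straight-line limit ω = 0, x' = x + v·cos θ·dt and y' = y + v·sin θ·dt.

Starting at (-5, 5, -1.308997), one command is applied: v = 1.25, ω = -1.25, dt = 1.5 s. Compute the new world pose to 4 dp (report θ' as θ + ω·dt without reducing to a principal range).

θ' = -1.3090 + -1.25·1.5 = -3.1840
R = v/ω = 1.25/-1.25 = -1.0000
x' = -5 + -1.0000·(sin -3.1840 − sin -1.3090) = -6.0083
y' = 5 − -1.0000·(cos -3.1840 − cos -1.3090) = 3.7421

(-6.0083, 3.7421, -3.1840)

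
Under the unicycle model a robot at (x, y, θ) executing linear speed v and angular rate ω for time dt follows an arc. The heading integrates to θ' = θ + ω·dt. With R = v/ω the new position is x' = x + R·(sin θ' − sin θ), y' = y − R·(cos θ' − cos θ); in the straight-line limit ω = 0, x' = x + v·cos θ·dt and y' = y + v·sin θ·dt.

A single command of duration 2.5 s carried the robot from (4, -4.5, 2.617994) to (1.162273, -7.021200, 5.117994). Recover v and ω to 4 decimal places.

v = 2.0000, ω = 1.0000

Δθ = 5.117994 − 2.617994 = 2.500000
ω = Δθ/dt = 2.500000/2.5 = 1.0000
R = Δx/(sin θ' − sin θ) = 2.0000
v = R·ω = 2.0000·1.0000 = 2.0000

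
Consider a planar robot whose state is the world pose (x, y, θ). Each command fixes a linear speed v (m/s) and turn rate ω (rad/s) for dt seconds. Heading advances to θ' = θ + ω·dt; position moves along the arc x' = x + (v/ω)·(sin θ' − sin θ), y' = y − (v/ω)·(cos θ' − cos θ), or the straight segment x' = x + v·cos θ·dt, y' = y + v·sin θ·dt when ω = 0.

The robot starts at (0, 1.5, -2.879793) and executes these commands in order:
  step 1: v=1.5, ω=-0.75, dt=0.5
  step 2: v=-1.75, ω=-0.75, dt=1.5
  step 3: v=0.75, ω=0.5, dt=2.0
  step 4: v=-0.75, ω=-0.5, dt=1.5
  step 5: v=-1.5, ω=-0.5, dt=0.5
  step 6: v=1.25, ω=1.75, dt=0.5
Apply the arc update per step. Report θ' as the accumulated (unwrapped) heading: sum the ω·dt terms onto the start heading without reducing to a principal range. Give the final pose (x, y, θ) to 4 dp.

(0.9422, -0.0130, -3.5048)

step 1: θ'=-3.2548 (R=-2.0000) → pose (-0.7436, 1.4447, -3.2548)
step 2: θ'=-4.3798 (R=2.3333) → pose (1.1983, -0.1119, -4.3798)
step 3: θ'=-3.3798 (R=1.5000) → pose (0.1345, 0.8560, -3.3798)
step 4: θ'=-4.1298 (R=1.5000) → pose (1.0331, 0.2236, -4.1298)
step 5: θ'=-4.3798 (R=3.0000) → pose (1.3636, -0.4475, -4.3798)
step 6: θ'=-3.5048 (R=0.7143) → pose (0.9422, -0.0130, -3.5048)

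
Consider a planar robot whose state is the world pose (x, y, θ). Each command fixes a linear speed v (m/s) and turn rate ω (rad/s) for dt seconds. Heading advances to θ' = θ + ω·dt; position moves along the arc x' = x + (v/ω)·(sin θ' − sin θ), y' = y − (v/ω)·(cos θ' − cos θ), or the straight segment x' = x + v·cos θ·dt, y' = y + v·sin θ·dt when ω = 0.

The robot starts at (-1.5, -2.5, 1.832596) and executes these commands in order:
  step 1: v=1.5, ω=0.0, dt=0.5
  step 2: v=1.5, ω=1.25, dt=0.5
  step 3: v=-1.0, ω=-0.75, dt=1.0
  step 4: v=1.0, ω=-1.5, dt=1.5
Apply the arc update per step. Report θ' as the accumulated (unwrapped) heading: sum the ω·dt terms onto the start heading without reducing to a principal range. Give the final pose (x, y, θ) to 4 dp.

step 1: θ'=1.8326 (straight) → pose (-1.6941, -1.7756, 1.8326)
step 2: θ'=2.4576 (R=1.2000) → pose (-2.0950, -1.1561, 2.4576)
step 3: θ'=1.7076 (R=1.3333) → pose (-1.6166, -2.0076, 1.7076)
step 4: θ'=-0.5424 (R=-0.6667) → pose (-0.6120, -1.3458, -0.5424)

(-0.6120, -1.3458, -0.5424)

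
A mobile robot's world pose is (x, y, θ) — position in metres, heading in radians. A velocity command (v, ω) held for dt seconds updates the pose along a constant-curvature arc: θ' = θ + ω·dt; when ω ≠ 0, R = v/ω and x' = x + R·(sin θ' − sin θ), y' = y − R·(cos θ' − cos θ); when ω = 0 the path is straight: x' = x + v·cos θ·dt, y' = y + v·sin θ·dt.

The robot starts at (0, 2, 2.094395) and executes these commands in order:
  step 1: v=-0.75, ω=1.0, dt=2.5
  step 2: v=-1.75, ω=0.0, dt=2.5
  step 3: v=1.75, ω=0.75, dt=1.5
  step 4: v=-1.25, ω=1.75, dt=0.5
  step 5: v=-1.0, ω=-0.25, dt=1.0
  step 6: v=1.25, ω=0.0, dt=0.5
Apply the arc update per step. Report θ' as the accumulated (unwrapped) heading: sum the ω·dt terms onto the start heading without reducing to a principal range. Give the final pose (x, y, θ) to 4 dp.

step 1: θ'=4.5944 (R=-0.7500) → pose (1.3943, 2.2867, 4.5944)
step 2: θ'=4.5944 (straight) → pose (1.9093, 6.6313, 4.5944)
step 3: θ'=5.7194 (R=2.3333) → pose (2.9795, 4.3844, 5.7194)
step 4: θ'=6.5944 (R=-0.7143) → pose (2.3791, 4.4606, 6.5944)
step 5: θ'=6.3444 (R=4.0000) → pose (1.3989, 4.2760, 6.3444)
step 6: θ'=6.3444 (straight) → pose (2.0228, 4.3142, 6.3444)

(2.0228, 4.3142, 6.3444)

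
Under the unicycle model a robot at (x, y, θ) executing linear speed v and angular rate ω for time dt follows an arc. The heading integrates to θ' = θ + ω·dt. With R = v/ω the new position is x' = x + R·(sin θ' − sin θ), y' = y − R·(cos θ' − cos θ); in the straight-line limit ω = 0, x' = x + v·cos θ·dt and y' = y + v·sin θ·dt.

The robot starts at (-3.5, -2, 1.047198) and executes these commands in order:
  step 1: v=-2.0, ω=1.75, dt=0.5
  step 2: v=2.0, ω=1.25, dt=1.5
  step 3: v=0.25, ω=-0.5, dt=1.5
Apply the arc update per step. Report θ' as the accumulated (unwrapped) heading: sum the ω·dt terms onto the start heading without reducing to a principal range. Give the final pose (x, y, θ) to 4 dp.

(-6.4129, -2.3487, 3.0472)

step 1: θ'=1.9222 (R=-1.1429) → pose (-3.5833, -2.9648, 1.9222)
step 2: θ'=3.7972 (R=1.6000) → pose (-6.0609, -2.2473, 3.7972)
step 3: θ'=3.0472 (R=-0.5000) → pose (-6.4129, -2.3487, 3.0472)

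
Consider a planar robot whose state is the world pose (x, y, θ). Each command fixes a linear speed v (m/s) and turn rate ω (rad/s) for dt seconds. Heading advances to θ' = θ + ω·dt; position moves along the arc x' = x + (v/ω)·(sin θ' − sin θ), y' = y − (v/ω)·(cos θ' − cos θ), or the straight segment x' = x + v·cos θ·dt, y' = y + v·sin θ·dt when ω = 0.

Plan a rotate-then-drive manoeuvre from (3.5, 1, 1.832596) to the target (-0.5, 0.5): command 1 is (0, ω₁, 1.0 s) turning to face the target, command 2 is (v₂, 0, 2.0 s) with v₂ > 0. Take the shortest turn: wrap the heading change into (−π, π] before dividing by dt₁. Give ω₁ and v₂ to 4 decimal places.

ω₁ = 1.4334, v₂ = 2.0156

heading to target = atan2(0.5−1, -0.5−3.5) = -3.0172
Δθ = wrap(-3.0172 − 1.8326) = 1.4334; ω₁ = Δθ/dt₁ = 1.4334
distance = √((-0.5−3.5)² + (0.5−1)²) = 4.0311; v₂ = distance/dt₂ = 2.0156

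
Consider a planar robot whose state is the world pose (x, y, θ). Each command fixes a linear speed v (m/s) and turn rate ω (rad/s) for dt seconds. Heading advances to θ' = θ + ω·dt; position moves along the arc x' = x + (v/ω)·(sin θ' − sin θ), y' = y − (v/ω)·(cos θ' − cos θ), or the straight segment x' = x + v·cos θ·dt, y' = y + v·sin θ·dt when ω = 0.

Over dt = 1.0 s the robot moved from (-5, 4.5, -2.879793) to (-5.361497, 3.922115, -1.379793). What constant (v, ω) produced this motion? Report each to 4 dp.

v = 0.7500, ω = 1.5000

Δθ = -1.379793 − -2.879793 = 1.500000
ω = Δθ/dt = 1.500000/1.0 = 1.5000
R = −Δy/(cos θ' − cos θ) = 0.5000
v = R·ω = 0.5000·1.5000 = 0.7500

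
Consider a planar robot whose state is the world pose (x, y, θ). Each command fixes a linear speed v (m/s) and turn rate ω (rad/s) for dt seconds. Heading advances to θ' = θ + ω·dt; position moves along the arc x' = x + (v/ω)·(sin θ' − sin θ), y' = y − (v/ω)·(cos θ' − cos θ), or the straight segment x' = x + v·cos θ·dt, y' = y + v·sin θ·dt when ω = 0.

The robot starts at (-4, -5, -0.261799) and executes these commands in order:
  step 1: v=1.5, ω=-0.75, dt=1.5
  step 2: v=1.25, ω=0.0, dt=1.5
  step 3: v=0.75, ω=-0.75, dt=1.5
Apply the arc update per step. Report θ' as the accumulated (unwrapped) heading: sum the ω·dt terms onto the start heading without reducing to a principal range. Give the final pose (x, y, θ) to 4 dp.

step 1: θ'=-1.3868 (R=-2.0000) → pose (-2.5514, -6.5659, -1.3868)
step 2: θ'=-1.3868 (straight) → pose (-2.2083, -8.4093, -1.3868)
step 3: θ'=-2.5118 (R=-1.0000) → pose (-2.6025, -9.4004, -2.5118)

(-2.6025, -9.4004, -2.5118)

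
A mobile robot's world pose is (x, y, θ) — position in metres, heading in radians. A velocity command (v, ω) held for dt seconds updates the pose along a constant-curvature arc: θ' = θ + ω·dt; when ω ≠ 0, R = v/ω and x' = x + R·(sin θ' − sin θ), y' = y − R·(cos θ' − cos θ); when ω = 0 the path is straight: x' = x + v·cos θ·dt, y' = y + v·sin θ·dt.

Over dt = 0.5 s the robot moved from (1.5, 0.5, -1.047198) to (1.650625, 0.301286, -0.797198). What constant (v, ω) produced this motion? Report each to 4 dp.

Δθ = -0.797198 − -1.047198 = 0.250000
ω = Δθ/dt = 0.250000/0.5 = 0.5000
R = −Δy/(cos θ' − cos θ) = 1.0000
v = R·ω = 1.0000·0.5000 = 0.5000

v = 0.5000, ω = 0.5000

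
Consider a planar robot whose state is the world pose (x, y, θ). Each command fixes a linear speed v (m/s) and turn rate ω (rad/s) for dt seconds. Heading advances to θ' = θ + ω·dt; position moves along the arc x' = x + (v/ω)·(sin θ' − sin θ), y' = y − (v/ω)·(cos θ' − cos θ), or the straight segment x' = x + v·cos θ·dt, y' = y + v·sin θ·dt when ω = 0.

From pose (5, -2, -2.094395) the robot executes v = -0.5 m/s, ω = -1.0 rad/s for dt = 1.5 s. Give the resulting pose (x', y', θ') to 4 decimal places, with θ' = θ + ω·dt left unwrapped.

θ' = -2.0944 + -1.0·1.5 = -3.5944
R = v/ω = -0.5/-1.0 = 0.5000
x' = 5 + 0.5000·(sin -3.5944 − sin -2.0944) = 5.6518
y' = -2 − 0.5000·(cos -3.5944 − cos -2.0944) = -1.8004

(5.6518, -1.8004, -3.5944)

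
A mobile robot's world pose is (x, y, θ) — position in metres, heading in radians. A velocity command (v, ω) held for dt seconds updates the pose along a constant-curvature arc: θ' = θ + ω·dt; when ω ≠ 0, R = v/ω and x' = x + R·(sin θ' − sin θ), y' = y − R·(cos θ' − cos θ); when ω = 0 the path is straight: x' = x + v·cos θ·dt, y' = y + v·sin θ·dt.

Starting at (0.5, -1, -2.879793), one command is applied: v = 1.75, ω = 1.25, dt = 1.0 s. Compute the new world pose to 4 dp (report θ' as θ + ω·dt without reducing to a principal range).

θ' = -2.8798 + 1.25·1.0 = -1.6298
R = v/ω = 1.75/1.25 = 1.4000
x' = 0.5 + 1.4000·(sin -1.6298 − sin -2.8798) = -0.5352
y' = -1 − 1.4000·(cos -1.6298 − cos -2.8798) = -2.2697

(-0.5352, -2.2697, -1.6298)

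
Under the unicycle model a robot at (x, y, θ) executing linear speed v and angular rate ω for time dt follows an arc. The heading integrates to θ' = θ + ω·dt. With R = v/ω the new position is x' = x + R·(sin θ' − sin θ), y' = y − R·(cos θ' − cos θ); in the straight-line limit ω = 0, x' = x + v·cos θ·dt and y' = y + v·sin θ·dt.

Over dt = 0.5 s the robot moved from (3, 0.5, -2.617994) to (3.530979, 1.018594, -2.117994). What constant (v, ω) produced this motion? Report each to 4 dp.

v = -1.5000, ω = 1.0000

Δθ = -2.117994 − -2.617994 = 0.500000
ω = Δθ/dt = 0.500000/0.5 = 1.0000
R = Δx/(sin θ' − sin θ) = -1.5000
v = R·ω = -1.5000·1.0000 = -1.5000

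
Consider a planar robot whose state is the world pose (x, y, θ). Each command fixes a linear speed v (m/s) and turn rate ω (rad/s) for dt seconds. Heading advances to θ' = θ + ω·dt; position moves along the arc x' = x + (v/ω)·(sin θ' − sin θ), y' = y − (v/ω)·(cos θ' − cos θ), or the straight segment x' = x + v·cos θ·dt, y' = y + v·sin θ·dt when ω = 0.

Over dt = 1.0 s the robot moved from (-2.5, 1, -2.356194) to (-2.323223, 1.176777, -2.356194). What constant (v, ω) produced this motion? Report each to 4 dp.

v = -0.2500, ω = 0.0000

Δθ = -2.356194 − -2.356194 = 0.000000
ω = Δθ/dt = 0.000000/1.0 = 0.0000
ω = 0 → v = (Δx·cos θ + Δy·sin θ)/dt = -0.2500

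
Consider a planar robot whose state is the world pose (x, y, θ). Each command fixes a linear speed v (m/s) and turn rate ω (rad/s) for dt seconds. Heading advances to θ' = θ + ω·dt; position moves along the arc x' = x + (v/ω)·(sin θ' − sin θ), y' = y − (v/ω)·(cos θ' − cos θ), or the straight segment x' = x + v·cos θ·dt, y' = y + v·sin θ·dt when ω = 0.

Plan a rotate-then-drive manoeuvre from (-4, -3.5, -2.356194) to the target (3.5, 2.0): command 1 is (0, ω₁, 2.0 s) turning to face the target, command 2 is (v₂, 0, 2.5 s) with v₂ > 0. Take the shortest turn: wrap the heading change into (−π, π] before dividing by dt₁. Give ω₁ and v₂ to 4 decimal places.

heading to target = atan2(2−-3.5, 3.5−-4) = 0.6327
Δθ = wrap(0.6327 − -2.3562) = 2.9889; ω₁ = Δθ/dt₁ = 1.4945
distance = √((3.5−-4)² + (2−-3.5)²) = 9.3005; v₂ = distance/dt₂ = 3.7202

ω₁ = 1.4945, v₂ = 3.7202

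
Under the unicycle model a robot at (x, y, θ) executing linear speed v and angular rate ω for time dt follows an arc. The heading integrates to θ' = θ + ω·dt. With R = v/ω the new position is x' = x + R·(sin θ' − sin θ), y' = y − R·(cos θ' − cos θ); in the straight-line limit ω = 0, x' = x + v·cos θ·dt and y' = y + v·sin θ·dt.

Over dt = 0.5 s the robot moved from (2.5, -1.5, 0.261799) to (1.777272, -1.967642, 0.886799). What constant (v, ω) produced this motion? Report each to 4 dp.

Δθ = 0.886799 − 0.261799 = 0.625000
ω = Δθ/dt = 0.625000/0.5 = 1.2500
R = Δx/(sin θ' − sin θ) = -1.4000
v = R·ω = -1.4000·1.2500 = -1.7500

v = -1.7500, ω = 1.2500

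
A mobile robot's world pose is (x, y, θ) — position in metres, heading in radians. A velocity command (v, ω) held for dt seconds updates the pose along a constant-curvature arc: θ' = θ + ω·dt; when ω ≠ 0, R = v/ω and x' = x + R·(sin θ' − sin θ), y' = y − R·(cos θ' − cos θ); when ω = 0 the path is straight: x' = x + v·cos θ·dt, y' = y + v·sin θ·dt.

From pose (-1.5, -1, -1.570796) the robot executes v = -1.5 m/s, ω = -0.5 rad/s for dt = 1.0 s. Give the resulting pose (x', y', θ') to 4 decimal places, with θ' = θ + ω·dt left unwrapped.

(-1.1327, 0.4383, -2.0708)

θ' = -1.5708 + -0.5·1.0 = -2.0708
R = v/ω = -1.5/-0.5 = 3.0000
x' = -1.5 + 3.0000·(sin -2.0708 − sin -1.5708) = -1.1327
y' = -1 − 3.0000·(cos -2.0708 − cos -1.5708) = 0.4383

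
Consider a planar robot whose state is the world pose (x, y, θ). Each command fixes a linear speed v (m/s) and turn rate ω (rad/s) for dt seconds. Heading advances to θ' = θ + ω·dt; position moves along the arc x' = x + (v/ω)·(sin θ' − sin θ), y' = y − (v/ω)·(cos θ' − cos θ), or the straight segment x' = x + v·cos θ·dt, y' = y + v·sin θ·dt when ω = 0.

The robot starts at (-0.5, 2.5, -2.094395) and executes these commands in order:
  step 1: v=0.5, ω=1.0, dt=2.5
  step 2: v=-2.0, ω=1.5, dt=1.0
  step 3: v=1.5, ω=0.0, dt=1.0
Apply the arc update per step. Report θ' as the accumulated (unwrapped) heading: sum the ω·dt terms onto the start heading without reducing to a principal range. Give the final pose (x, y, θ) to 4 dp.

step 1: θ'=0.4056 (R=0.5000) → pose (0.1303, 1.7906, 0.4056)
step 2: θ'=1.9056 (R=-1.3333) → pose (-0.6029, 0.1273, 1.9056)
step 3: θ'=1.9056 (straight) → pose (-1.0958, 1.5440, 1.9056)

(-1.0958, 1.5440, 1.9056)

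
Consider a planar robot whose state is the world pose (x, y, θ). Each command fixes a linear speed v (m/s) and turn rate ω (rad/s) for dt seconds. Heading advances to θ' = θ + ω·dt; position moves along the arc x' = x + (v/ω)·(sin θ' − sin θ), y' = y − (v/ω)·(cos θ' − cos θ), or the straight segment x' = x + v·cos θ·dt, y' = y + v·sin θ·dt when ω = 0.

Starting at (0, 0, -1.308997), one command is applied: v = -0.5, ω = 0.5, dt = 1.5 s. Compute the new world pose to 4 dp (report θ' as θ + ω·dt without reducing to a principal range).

(-0.4356, 0.5890, -0.5590)

θ' = -1.3090 + 0.5·1.5 = -0.5590
R = v/ω = -0.5/0.5 = -1.0000
x' = 0 + -1.0000·(sin -0.5590 − sin -1.3090) = -0.4356
y' = 0 − -1.0000·(cos -0.5590 − cos -1.3090) = 0.5890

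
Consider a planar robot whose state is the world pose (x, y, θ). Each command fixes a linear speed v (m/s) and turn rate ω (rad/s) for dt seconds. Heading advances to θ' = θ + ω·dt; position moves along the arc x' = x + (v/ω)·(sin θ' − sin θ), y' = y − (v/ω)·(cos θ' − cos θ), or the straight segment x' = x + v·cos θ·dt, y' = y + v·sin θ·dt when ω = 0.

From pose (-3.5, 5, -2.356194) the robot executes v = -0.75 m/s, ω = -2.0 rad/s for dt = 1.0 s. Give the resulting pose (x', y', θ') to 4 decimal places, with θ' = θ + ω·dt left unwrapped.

(-2.8834, 4.8656, -4.3562)

θ' = -2.3562 + -2.0·1.0 = -4.3562
R = v/ω = -0.75/-2.0 = 0.3750
x' = -3.5 + 0.3750·(sin -4.3562 − sin -2.3562) = -2.8834
y' = 5 − 0.3750·(cos -4.3562 − cos -2.3562) = 4.8656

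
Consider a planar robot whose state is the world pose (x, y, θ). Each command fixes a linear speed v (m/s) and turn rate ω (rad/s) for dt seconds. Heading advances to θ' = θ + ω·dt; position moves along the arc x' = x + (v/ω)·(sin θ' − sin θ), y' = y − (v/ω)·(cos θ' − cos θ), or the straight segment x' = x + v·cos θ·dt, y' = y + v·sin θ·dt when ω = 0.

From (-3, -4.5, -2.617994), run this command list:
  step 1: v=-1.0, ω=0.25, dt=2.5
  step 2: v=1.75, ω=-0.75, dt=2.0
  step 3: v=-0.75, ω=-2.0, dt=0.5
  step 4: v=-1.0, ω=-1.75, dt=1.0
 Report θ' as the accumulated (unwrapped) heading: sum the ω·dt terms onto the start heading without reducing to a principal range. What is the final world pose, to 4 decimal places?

step 1: θ'=-1.9930 (R=-4.0000) → pose (-1.3512, -2.6750, -1.9930)
step 2: θ'=-3.4930 (R=-2.3333) → pose (-4.2828, -3.9096, -3.4930)
step 3: θ'=-4.4930 (R=0.3750) → pose (-4.0459, -4.1801, -4.4930)
step 4: θ'=-6.2430 (R=0.5714) → pose (-4.5807, -4.8754, -6.2430)

(-4.5807, -4.8754, -6.2430)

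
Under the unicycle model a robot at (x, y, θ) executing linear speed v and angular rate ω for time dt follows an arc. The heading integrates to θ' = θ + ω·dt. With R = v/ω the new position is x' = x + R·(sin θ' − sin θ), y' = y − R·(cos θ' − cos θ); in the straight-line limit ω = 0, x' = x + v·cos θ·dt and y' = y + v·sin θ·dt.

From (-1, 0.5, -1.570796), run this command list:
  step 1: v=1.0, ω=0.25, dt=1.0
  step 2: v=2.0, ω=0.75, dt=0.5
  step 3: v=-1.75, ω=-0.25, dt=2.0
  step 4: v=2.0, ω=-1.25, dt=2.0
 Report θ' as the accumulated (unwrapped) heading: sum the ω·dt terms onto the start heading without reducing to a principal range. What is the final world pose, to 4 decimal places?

step 1: θ'=-1.3208 (R=4.0000) → pose (-0.8756, -0.4896, -1.3208)
step 2: θ'=-0.9458 (R=2.6667) → pose (-0.4545, -1.3901, -0.9458)
step 3: θ'=-1.4458 (R=7.0000) → pose (-1.7231, 1.8328, -1.4458)
step 4: θ'=-3.9458 (R=-1.6000) → pose (-4.4631, 0.5234, -3.9458)

(-4.4631, 0.5234, -3.9458)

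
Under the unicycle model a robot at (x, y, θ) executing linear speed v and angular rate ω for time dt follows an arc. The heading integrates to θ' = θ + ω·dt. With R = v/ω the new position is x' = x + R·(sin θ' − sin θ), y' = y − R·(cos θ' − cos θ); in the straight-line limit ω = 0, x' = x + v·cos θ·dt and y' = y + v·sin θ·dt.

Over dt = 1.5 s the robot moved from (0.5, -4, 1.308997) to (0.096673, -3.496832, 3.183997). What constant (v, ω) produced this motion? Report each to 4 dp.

v = 0.5000, ω = 1.2500

Δθ = 3.183997 − 1.308997 = 1.875000
ω = Δθ/dt = 1.875000/1.5 = 1.2500
R = −Δy/(cos θ' − cos θ) = 0.4000
v = R·ω = 0.4000·1.2500 = 0.5000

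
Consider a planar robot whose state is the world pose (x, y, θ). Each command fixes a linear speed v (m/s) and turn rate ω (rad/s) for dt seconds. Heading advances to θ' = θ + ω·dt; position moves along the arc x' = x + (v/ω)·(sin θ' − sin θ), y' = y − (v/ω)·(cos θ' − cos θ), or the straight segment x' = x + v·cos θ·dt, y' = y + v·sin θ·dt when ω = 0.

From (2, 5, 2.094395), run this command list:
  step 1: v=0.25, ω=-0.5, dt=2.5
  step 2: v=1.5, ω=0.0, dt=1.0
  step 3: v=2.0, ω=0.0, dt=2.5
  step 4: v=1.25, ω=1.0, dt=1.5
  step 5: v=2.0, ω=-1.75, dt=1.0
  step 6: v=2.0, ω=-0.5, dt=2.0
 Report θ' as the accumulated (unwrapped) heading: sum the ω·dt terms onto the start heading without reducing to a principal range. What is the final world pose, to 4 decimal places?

step 1: θ'=0.8444 (R=-0.5000) → pose (2.0592, 5.5821, 0.8444)
step 2: θ'=0.8444 (straight) → pose (3.0555, 6.7034, 0.8444)
step 3: θ'=0.8444 (straight) → pose (6.3764, 10.4413, 0.8444)
step 4: θ'=2.3444 (R=1.2500) → pose (6.3362, 12.1449, 2.3444)
step 5: θ'=0.5944 (R=-1.1429) → pose (6.5138, 13.8903, 0.5944)
step 6: θ'=-0.4056 (R=-4.0000) → pose (10.3321, 14.2518, -0.4056)

(10.3321, 14.2518, -0.4056)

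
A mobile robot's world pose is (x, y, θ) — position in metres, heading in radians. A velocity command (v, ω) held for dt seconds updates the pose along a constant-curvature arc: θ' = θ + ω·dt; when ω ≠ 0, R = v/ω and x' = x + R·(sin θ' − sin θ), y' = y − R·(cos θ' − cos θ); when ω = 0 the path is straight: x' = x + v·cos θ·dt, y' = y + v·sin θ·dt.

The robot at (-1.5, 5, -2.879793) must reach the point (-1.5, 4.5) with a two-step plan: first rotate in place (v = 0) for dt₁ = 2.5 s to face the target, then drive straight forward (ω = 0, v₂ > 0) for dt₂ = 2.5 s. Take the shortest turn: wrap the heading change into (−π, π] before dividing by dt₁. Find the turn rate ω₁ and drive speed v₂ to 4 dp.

heading to target = atan2(4.5−5, -1.5−-1.5) = -1.5708
Δθ = wrap(-1.5708 − -2.8798) = 1.3090; ω₁ = Δθ/dt₁ = 0.5236
distance = √((-1.5−-1.5)² + (4.5−5)²) = 0.5000; v₂ = distance/dt₂ = 0.2000

ω₁ = 0.5236, v₂ = 0.2000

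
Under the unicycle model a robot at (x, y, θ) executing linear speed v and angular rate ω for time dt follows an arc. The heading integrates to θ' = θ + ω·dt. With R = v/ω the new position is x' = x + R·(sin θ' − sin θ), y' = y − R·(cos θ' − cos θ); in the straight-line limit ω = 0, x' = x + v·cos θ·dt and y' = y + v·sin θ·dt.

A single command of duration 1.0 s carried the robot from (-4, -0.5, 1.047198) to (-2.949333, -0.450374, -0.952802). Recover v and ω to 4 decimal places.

v = 1.2500, ω = -2.0000

Δθ = -0.952802 − 1.047198 = -2.000000
ω = Δθ/dt = -2.000000/1.0 = -2.0000
R = Δx/(sin θ' − sin θ) = -0.6250
v = R·ω = -0.6250·-2.0000 = 1.2500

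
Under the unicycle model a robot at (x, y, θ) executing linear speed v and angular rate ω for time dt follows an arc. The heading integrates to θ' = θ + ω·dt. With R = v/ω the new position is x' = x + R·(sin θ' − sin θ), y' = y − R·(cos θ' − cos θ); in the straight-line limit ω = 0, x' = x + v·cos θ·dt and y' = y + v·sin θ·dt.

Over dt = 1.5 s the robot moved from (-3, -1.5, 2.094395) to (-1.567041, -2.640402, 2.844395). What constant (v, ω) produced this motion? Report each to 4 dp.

Δθ = 2.844395 − 2.094395 = 0.750000
ω = Δθ/dt = 0.750000/1.5 = 0.5000
R = Δx/(sin θ' − sin θ) = -2.5000
v = R·ω = -2.5000·0.5000 = -1.2500

v = -1.2500, ω = 0.5000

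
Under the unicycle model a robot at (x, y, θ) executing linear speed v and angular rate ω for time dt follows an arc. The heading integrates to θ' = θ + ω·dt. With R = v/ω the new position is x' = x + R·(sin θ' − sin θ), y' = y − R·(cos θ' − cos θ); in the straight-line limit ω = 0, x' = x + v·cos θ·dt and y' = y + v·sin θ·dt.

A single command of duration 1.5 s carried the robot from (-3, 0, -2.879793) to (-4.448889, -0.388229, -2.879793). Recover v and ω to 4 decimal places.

v = 1.0000, ω = 0.0000

Δθ = -2.879793 − -2.879793 = 0.000000
ω = Δθ/dt = 0.000000/1.5 = 0.0000
ω = 0 → v = (Δx·cos θ + Δy·sin θ)/dt = 1.0000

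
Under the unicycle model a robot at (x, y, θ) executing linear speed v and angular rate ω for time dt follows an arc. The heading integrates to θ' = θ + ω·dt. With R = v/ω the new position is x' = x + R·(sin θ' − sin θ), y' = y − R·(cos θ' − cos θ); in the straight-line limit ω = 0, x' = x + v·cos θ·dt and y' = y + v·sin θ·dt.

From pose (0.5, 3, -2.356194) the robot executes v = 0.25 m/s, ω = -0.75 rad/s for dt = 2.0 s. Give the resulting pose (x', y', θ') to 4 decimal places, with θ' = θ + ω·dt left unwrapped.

(0.0459, 2.9839, -3.8562)

θ' = -2.3562 + -0.75·2.0 = -3.8562
R = v/ω = 0.25/-0.75 = -0.3333
x' = 0.5 + -0.3333·(sin -3.8562 − sin -2.3562) = 0.0459
y' = 3 − -0.3333·(cos -3.8562 − cos -2.3562) = 2.9839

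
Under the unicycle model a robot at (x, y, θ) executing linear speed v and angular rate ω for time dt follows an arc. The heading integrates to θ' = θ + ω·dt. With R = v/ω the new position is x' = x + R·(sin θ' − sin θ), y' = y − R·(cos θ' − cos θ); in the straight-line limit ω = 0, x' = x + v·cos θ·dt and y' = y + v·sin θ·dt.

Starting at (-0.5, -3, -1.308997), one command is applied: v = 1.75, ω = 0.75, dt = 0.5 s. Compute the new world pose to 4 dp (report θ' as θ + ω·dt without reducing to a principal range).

(-0.1222, -3.7835, -0.9340)

θ' = -1.3090 + 0.75·0.5 = -0.9340
R = v/ω = 1.75/0.75 = 2.3333
x' = -0.5 + 2.3333·(sin -0.9340 − sin -1.3090) = -0.1222
y' = -3 − 2.3333·(cos -0.9340 − cos -1.3090) = -3.7835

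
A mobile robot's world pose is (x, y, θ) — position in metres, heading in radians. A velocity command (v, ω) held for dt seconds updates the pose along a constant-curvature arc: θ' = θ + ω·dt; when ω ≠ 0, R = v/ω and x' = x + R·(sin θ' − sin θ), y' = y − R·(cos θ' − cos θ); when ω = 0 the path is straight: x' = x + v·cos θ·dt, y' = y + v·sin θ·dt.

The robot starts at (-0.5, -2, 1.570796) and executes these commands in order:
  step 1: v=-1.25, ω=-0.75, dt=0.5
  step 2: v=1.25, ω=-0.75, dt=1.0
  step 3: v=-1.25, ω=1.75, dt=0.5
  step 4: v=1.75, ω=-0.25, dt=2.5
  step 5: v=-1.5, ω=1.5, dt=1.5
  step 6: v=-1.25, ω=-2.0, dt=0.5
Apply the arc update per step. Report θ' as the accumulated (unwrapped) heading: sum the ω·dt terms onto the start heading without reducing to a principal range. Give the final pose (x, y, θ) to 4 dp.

step 1: θ'=1.1958 (R=1.6667) → pose (-0.6158, -2.6105, 1.1958)
step 2: θ'=0.4458 (R=-1.6667) → pose (0.2164, -1.7171, 0.4458)
step 3: θ'=1.3208 (R=-0.7143) → pose (-0.1677, -2.1849, 1.3208)
step 4: θ'=0.6958 (R=-7.0000) → pose (2.1277, 1.4561, 0.6958)
step 5: θ'=2.9458 (R=-1.0000) → pose (2.5742, -0.2923, 2.9458)
step 6: θ'=1.9458 (R=0.6250) → pose (3.0341, -0.6765, 1.9458)

(3.0341, -0.6765, 1.9458)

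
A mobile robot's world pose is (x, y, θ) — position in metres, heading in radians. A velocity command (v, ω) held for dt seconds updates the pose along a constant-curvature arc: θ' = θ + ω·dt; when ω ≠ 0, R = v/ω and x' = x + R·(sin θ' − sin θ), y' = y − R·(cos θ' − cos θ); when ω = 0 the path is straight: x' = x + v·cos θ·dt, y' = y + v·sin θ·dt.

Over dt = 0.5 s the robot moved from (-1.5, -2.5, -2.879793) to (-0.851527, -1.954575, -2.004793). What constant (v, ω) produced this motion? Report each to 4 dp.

Δθ = -2.004793 − -2.879793 = 0.875000
ω = Δθ/dt = 0.875000/0.5 = 1.7500
R = Δx/(sin θ' − sin θ) = -1.0000
v = R·ω = -1.0000·1.7500 = -1.7500

v = -1.7500, ω = 1.7500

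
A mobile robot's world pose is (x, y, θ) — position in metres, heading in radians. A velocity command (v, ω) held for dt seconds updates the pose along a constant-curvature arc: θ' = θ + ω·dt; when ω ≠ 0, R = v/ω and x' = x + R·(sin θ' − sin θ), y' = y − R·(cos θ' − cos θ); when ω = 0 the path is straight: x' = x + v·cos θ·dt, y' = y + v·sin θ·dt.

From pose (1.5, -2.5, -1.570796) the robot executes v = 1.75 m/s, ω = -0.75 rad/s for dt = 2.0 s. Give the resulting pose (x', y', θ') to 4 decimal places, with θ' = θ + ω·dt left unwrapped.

(-0.6683, -4.8275, -3.0708)

θ' = -1.5708 + -0.75·2.0 = -3.0708
R = v/ω = 1.75/-0.75 = -2.3333
x' = 1.5 + -2.3333·(sin -3.0708 − sin -1.5708) = -0.6683
y' = -2.5 − -2.3333·(cos -3.0708 − cos -1.5708) = -4.8275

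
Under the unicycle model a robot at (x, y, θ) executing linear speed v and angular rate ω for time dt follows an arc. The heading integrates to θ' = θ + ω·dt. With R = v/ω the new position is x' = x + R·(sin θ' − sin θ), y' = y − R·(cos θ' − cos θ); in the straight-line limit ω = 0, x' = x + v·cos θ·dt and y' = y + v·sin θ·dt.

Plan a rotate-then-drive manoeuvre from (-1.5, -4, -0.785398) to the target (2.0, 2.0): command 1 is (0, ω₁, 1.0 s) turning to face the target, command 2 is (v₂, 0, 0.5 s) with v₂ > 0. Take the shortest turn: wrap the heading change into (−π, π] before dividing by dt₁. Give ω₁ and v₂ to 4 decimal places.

ω₁ = 1.8281, v₂ = 13.8924

heading to target = atan2(2−-4, 2−-1.5) = 1.0427
Δθ = wrap(1.0427 − -0.7854) = 1.8281; ω₁ = Δθ/dt₁ = 1.8281
distance = √((2−-1.5)² + (2−-4)²) = 6.9462; v₂ = distance/dt₂ = 13.8924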